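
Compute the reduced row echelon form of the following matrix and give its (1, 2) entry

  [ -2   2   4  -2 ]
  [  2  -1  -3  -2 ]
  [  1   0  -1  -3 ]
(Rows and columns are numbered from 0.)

1

R1 := -1/2·R1
  [ 1  -1  -2   1 ]
  [ 2  -1  -3  -2 ]
  [ 1   0  -1  -3 ]
R2 := R2 − 2·R1
  [ 1  -1  -2   1 ]
  [ 0   1   1  -4 ]
  [ 1   0  -1  -3 ]
R3 := R3 − R1
  [ 1  -1  -2   1 ]
  [ 0   1   1  -4 ]
  [ 0   1   1  -4 ]
R3 := R3 − R2
  [ 1  -1  -2   1 ]
  [ 0   1   1  -4 ]
  [ 0   0   0   0 ]
R1 := R1 + R2
  [ 1  0  -1  -3 ]
  [ 0  1   1  -4 ]
  [ 0  0   0   0 ]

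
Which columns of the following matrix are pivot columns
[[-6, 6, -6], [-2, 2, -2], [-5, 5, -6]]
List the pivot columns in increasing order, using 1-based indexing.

1, 3

Multiply R1 by -1/6.
  [  1  -1   1 ]
  [ -2   2  -2 ]
  [ -5   5  -6 ]
Add 2 times R1 to R2.
  [  1  -1   1 ]
  [  0   0   0 ]
  [ -5   5  -6 ]
Add 5 times R1 to R3.
  [ 1  -1   1 ]
  [ 0   0   0 ]
  [ 0   0  -1 ]
Swap R2 and R3.
  [ 1  -1   1 ]
  [ 0   0  -1 ]
  [ 0   0   0 ]
Multiply R2 by -1.
  [ 1  -1  1 ]
  [ 0   0  1 ]
  [ 0   0  0 ]
Subtract R2 from R1.
  [ 1  -1  0 ]
  [ 0   0  1 ]
  [ 0   0  0 ]
Pivot columns are the columns containing a leading 1.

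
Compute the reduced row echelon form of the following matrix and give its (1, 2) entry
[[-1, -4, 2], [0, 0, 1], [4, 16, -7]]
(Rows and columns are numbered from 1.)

4

r1 ← -1·r1
  [ 1   4  -2 ]
  [ 0   0   1 ]
  [ 4  16  -7 ]
r3 ← r3 − 4·r1
  [ 1  4  -2 ]
  [ 0  0   1 ]
  [ 0  0   1 ]
r3 ← r3 − r2
  [ 1  4  -2 ]
  [ 0  0   1 ]
  [ 0  0   0 ]
r1 ← r1 + 2·r2
  [ 1  4  0 ]
  [ 0  0  1 ]
  [ 0  0  0 ]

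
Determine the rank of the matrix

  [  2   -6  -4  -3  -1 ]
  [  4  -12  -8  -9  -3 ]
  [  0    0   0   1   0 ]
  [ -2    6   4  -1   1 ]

r1 := 1/2·r1
  [  1   -3  -2  -3/2  -1/2 ]
  [  4  -12  -8    -9    -3 ]
  [  0    0   0     1     0 ]
  [ -2    6   4    -1     1 ]
r2 := r2 − 4·r1
  [  1  -3  -2  -3/2  -1/2 ]
  [  0   0   0    -3    -1 ]
  [  0   0   0     1     0 ]
  [ -2   6   4    -1     1 ]
r4 := r4 + 2·r1
  [ 1  -3  -2  -3/2  -1/2 ]
  [ 0   0   0    -3    -1 ]
  [ 0   0   0     1     0 ]
  [ 0   0   0    -4     0 ]
r2 := -1/3·r2
  [ 1  -3  -2  -3/2  -1/2 ]
  [ 0   0   0     1   1/3 ]
  [ 0   0   0     1     0 ]
  [ 0   0   0    -4     0 ]
r3 := r3 − r2
  [ 1  -3  -2  -3/2  -1/2 ]
  [ 0   0   0     1   1/3 ]
  [ 0   0   0     0  -1/3 ]
  [ 0   0   0    -4     0 ]
r4 := r4 + 4·r2
  [ 1  -3  -2  -3/2  -1/2 ]
  [ 0   0   0     1   1/3 ]
  [ 0   0   0     0  -1/3 ]
  [ 0   0   0     0   4/3 ]
r3 := -3·r3
  [ 1  -3  -2  -3/2  -1/2 ]
  [ 0   0   0     1   1/3 ]
  [ 0   0   0     0     1 ]
  [ 0   0   0     0   4/3 ]
r4 := r4 − 4/3·r3
  [ 1  -3  -2  -3/2  -1/2 ]
  [ 0   0   0     1   1/3 ]
  [ 0   0   0     0     1 ]
  [ 0   0   0     0     0 ]
r2 := r2 − 1/3·r3
  [ 1  -3  -2  -3/2  -1/2 ]
  [ 0   0   0     1     0 ]
  [ 0   0   0     0     1 ]
  [ 0   0   0     0     0 ]
r1 := r1 + 1/2·r3
  [ 1  -3  -2  -3/2  0 ]
  [ 0   0   0     1  0 ]
  [ 0   0   0     0  1 ]
  [ 0   0   0     0  0 ]
r1 := r1 + 3/2·r2
  [ 1  -3  -2  0  0 ]
  [ 0   0   0  1  0 ]
  [ 0   0   0  0  1 ]
  [ 0   0   0  0  0 ]
The reduced form has 3 nonzero rows.

rank = 3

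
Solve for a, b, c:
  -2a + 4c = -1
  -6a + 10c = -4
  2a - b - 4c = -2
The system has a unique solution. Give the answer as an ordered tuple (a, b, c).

Form the augmented matrix and row-reduce:
  [ -2   0   4  |  -1 ]
  [ -6   0  10  |  -4 ]
  [  2  -1  -4  |  -2 ]
ρ1 → -1/2·ρ1
  [  1   0  -2  |  1/2 ]
  [ -6   0  10  |   -4 ]
  [  2  -1  -4  |   -2 ]
ρ2 → ρ2 + 6·ρ1
  [ 1   0  -2  |  1/2 ]
  [ 0   0  -2  |   -1 ]
  [ 2  -1  -4  |   -2 ]
ρ3 → ρ3 − 2·ρ1
  [ 1   0  -2  |  1/2 ]
  [ 0   0  -2  |   -1 ]
  [ 0  -1   0  |   -3 ]
ρ2 <=> ρ3
  [ 1   0  -2  |  1/2 ]
  [ 0  -1   0  |   -3 ]
  [ 0   0  -2  |   -1 ]
ρ2 → -1·ρ2
  [ 1  0  -2  |  1/2 ]
  [ 0  1   0  |    3 ]
  [ 0  0  -2  |   -1 ]
ρ3 → -1/2·ρ3
  [ 1  0  -2  |  1/2 ]
  [ 0  1   0  |    3 ]
  [ 0  0   1  |  1/2 ]
ρ1 → ρ1 + 2·ρ3
  [ 1  0  0  |  3/2 ]
  [ 0  1  0  |    3 ]
  [ 0  0  1  |  1/2 ]
Reading off the last column: a = 3/2, b = 3, c = 1/2.

(3/2, 3, 1/2)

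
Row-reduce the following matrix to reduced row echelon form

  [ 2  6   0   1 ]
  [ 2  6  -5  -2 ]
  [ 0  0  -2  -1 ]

Multiply R1 by 1/2.
  [ 1  3   0  1/2 ]
  [ 2  6  -5   -2 ]
  [ 0  0  -2   -1 ]
Subtract 2 times R1 from R2.
  [ 1  3   0  1/2 ]
  [ 0  0  -5   -3 ]
  [ 0  0  -2   -1 ]
Multiply R2 by -1/5.
  [ 1  3   0  1/2 ]
  [ 0  0   1  3/5 ]
  [ 0  0  -2   -1 ]
Add 2 times R2 to R3.
  [ 1  3  0  1/2 ]
  [ 0  0  1  3/5 ]
  [ 0  0  0  1/5 ]
Multiply R3 by 5.
  [ 1  3  0  1/2 ]
  [ 0  0  1  3/5 ]
  [ 0  0  0    1 ]
Subtract 3/5 times R3 from R2.
  [ 1  3  0  1/2 ]
  [ 0  0  1    0 ]
  [ 0  0  0    1 ]
Subtract 1/2 times R3 from R1.
  [ 1  3  0  0 ]
  [ 0  0  1  0 ]
  [ 0  0  0  1 ]

[[1, 3, 0, 0], [0, 0, 1, 0], [0, 0, 0, 1]]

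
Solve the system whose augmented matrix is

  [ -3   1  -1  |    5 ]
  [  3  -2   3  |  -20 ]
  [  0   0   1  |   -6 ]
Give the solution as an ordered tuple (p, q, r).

(4/3, 3, -6)

R1 -> -1/3·R1
  [ 1  -1/3  1/3  |  -5/3 ]
  [ 3    -2    3  |   -20 ]
  [ 0     0    1  |    -6 ]
R2 -> R2 − 3·R1
  [ 1  -1/3  1/3  |  -5/3 ]
  [ 0    -1    2  |   -15 ]
  [ 0     0    1  |    -6 ]
R2 -> -1·R2
  [ 1  -1/3  1/3  |  -5/3 ]
  [ 0     1   -2  |    15 ]
  [ 0     0    1  |    -6 ]
R2 -> R2 + 2·R3
  [ 1  -1/3  1/3  |  -5/3 ]
  [ 0     1    0  |     3 ]
  [ 0     0    1  |    -6 ]
R1 -> R1 − 1/3·R3
  [ 1  -1/3  0  |  1/3 ]
  [ 0     1  0  |    3 ]
  [ 0     0  1  |   -6 ]
R1 -> R1 + 1/3·R2
  [ 1  0  0  |  4/3 ]
  [ 0  1  0  |    3 ]
  [ 0  0  1  |   -6 ]
Reading off the last column: p = 4/3, q = 3, r = -6.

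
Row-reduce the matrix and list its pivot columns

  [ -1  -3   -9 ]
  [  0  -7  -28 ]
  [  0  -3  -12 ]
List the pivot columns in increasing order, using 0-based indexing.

0, 1

r1 → -1·r1
r2 → -1/7·r2
r3 → r3 + 3·r2
r1 → r1 − 3·r2
Pivot columns are the columns containing a leading 1.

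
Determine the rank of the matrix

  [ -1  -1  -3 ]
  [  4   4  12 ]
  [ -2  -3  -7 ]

ρ1 → -1·ρ1
  [  1   1   3 ]
  [  4   4  12 ]
  [ -2  -3  -7 ]
ρ2 → ρ2 − 4·ρ1
  [  1   1   3 ]
  [  0   0   0 ]
  [ -2  -3  -7 ]
ρ3 → ρ3 + 2·ρ1
  [ 1   1   3 ]
  [ 0   0   0 ]
  [ 0  -1  -1 ]
ρ2 <=> ρ3
  [ 1   1   3 ]
  [ 0  -1  -1 ]
  [ 0   0   0 ]
ρ2 → -1·ρ2
  [ 1  1  3 ]
  [ 0  1  1 ]
  [ 0  0  0 ]
ρ1 → ρ1 − ρ2
  [ 1  0  2 ]
  [ 0  1  1 ]
  [ 0  0  0 ]
The reduced form has 2 nonzero rows.

rank = 2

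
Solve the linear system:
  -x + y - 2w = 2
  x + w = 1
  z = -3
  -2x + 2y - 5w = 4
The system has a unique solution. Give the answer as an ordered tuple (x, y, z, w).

(1, 3, -3, 0)

Form the augmented matrix and row-reduce:
  [ -1  1  0  -2  |   2 ]
  [  1  0  0   1  |   1 ]
  [  0  0  1   0  |  -3 ]
  [ -2  2  0  -5  |   4 ]
R1 → -1·R1
  [  1  -1  0   2  |  -2 ]
  [  1   0  0   1  |   1 ]
  [  0   0  1   0  |  -3 ]
  [ -2   2  0  -5  |   4 ]
R2 → R2 − R1
  [  1  -1  0   2  |  -2 ]
  [  0   1  0  -1  |   3 ]
  [  0   0  1   0  |  -3 ]
  [ -2   2  0  -5  |   4 ]
R4 → R4 + 2·R1
  [ 1  -1  0   2  |  -2 ]
  [ 0   1  0  -1  |   3 ]
  [ 0   0  1   0  |  -3 ]
  [ 0   0  0  -1  |   0 ]
R4 → -1·R4
  [ 1  -1  0   2  |  -2 ]
  [ 0   1  0  -1  |   3 ]
  [ 0   0  1   0  |  -3 ]
  [ 0   0  0   1  |   0 ]
R2 → R2 + R4
  [ 1  -1  0  2  |  -2 ]
  [ 0   1  0  0  |   3 ]
  [ 0   0  1  0  |  -3 ]
  [ 0   0  0  1  |   0 ]
R1 → R1 − 2·R4
  [ 1  -1  0  0  |  -2 ]
  [ 0   1  0  0  |   3 ]
  [ 0   0  1  0  |  -3 ]
  [ 0   0  0  1  |   0 ]
R1 → R1 + R2
  [ 1  0  0  0  |   1 ]
  [ 0  1  0  0  |   3 ]
  [ 0  0  1  0  |  -3 ]
  [ 0  0  0  1  |   0 ]
Reading off the last column: x = 1, y = 3, z = -3, w = 0.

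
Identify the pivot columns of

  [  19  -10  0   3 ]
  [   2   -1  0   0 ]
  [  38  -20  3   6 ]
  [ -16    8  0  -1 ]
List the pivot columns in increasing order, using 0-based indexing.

r1 := 1/19·r1
r2 := r2 − 2·r1
r3 := r3 − 38·r1
r4 := r4 + 16·r1
r2 := 19·r2
r4 := r4 + 8/19·r2
r3 := 1/3·r3
r4 := -1·r4
r2 := r2 + 6·r4
r1 := r1 − 3/19·r4
r1 := r1 + 10/19·r2
Pivot columns are the columns containing a leading 1.

0, 1, 2, 3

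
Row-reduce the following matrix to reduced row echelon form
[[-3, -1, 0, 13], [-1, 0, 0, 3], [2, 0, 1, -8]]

Multiply ρ1 by -1/3.
Add ρ1 to ρ2.
Subtract 2 times ρ1 from ρ3.
Multiply ρ2 by 3.
Add 2/3 times ρ2 to ρ3.
Subtract 1/3 times ρ2 from ρ1.

[[1, 0, 0, -3], [0, 1, 0, -4], [0, 0, 1, -2]]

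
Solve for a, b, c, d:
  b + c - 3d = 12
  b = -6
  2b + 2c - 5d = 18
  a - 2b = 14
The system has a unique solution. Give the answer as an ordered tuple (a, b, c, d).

Form the augmented matrix and row-reduce:
  [ 0   1  1  -3  |  12 ]
  [ 0   1  0   0  |  -6 ]
  [ 0   2  2  -5  |  18 ]
  [ 1  -2  0   0  |  14 ]
r1 <=> r4
  [ 1  -2  0   0  |  14 ]
  [ 0   1  0   0  |  -6 ]
  [ 0   2  2  -5  |  18 ]
  [ 0   1  1  -3  |  12 ]
r3 -> r3 − 2·r2
  [ 1  -2  0   0  |  14 ]
  [ 0   1  0   0  |  -6 ]
  [ 0   0  2  -5  |  30 ]
  [ 0   1  1  -3  |  12 ]
r4 -> r4 − r2
  [ 1  -2  0   0  |  14 ]
  [ 0   1  0   0  |  -6 ]
  [ 0   0  2  -5  |  30 ]
  [ 0   0  1  -3  |  18 ]
r3 -> 1/2·r3
  [ 1  -2  0     0  |  14 ]
  [ 0   1  0     0  |  -6 ]
  [ 0   0  1  -5/2  |  15 ]
  [ 0   0  1    -3  |  18 ]
r4 -> r4 − r3
  [ 1  -2  0     0  |  14 ]
  [ 0   1  0     0  |  -6 ]
  [ 0   0  1  -5/2  |  15 ]
  [ 0   0  0  -1/2  |   3 ]
r4 -> -2·r4
  [ 1  -2  0     0  |  14 ]
  [ 0   1  0     0  |  -6 ]
  [ 0   0  1  -5/2  |  15 ]
  [ 0   0  0     1  |  -6 ]
r3 -> r3 + 5/2·r4
  [ 1  -2  0  0  |  14 ]
  [ 0   1  0  0  |  -6 ]
  [ 0   0  1  0  |   0 ]
  [ 0   0  0  1  |  -6 ]
r1 -> r1 + 2·r2
  [ 1  0  0  0  |   2 ]
  [ 0  1  0  0  |  -6 ]
  [ 0  0  1  0  |   0 ]
  [ 0  0  0  1  |  -6 ]
Reading off the last column: a = 2, b = -6, c = 0, d = -6.

(2, -6, 0, -6)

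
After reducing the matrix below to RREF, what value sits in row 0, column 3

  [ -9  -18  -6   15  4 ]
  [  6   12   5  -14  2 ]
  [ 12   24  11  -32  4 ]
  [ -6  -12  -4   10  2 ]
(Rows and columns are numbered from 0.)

1

R1 ← -1/9·R1
  [  1    2  2/3  -5/3  -4/9 ]
  [  6   12    5   -14     2 ]
  [ 12   24   11   -32     4 ]
  [ -6  -12   -4    10     2 ]
R2 ← R2 − 6·R1
  [  1    2  2/3  -5/3  -4/9 ]
  [  0    0    1    -4  14/3 ]
  [ 12   24   11   -32     4 ]
  [ -6  -12   -4    10     2 ]
R3 ← R3 − 12·R1
  [  1    2  2/3  -5/3  -4/9 ]
  [  0    0    1    -4  14/3 ]
  [  0    0    3   -12  28/3 ]
  [ -6  -12   -4    10     2 ]
R4 ← R4 + 6·R1
  [ 1  2  2/3  -5/3  -4/9 ]
  [ 0  0    1    -4  14/3 ]
  [ 0  0    3   -12  28/3 ]
  [ 0  0    0     0  -2/3 ]
R3 ← R3 − 3·R2
  [ 1  2  2/3  -5/3   -4/9 ]
  [ 0  0    1    -4   14/3 ]
  [ 0  0    0     0  -14/3 ]
  [ 0  0    0     0   -2/3 ]
R3 ← -3/14·R3
  [ 1  2  2/3  -5/3  -4/9 ]
  [ 0  0    1    -4  14/3 ]
  [ 0  0    0     0     1 ]
  [ 0  0    0     0  -2/3 ]
R4 ← R4 + 2/3·R3
  [ 1  2  2/3  -5/3  -4/9 ]
  [ 0  0    1    -4  14/3 ]
  [ 0  0    0     0     1 ]
  [ 0  0    0     0     0 ]
R2 ← R2 − 14/3·R3
  [ 1  2  2/3  -5/3  -4/9 ]
  [ 0  0    1    -4     0 ]
  [ 0  0    0     0     1 ]
  [ 0  0    0     0     0 ]
R1 ← R1 + 4/9·R3
  [ 1  2  2/3  -5/3  0 ]
  [ 0  0    1    -4  0 ]
  [ 0  0    0     0  1 ]
  [ 0  0    0     0  0 ]
R1 ← R1 − 2/3·R2
  [ 1  2  0   1  0 ]
  [ 0  0  1  -4  0 ]
  [ 0  0  0   0  1 ]
  [ 0  0  0   0  0 ]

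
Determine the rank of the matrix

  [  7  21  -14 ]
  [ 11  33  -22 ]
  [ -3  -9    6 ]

rank = 1

R1 → 1/7·R1
  [  1   3   -2 ]
  [ 11  33  -22 ]
  [ -3  -9    6 ]
R2 → R2 − 11·R1
  [  1   3  -2 ]
  [  0   0   0 ]
  [ -3  -9   6 ]
R3 → R3 + 3·R1
  [ 1  3  -2 ]
  [ 0  0   0 ]
  [ 0  0   0 ]
The reduced form has 1 nonzero row.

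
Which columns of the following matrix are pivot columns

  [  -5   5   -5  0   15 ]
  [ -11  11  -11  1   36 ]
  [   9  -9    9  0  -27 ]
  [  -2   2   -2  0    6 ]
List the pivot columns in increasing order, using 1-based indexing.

ρ1 → -1/5·ρ1
  [   1  -1    1  0   -3 ]
  [ -11  11  -11  1   36 ]
  [   9  -9    9  0  -27 ]
  [  -2   2   -2  0    6 ]
ρ2 → ρ2 + 11·ρ1
  [  1  -1   1  0   -3 ]
  [  0   0   0  1    3 ]
  [  9  -9   9  0  -27 ]
  [ -2   2  -2  0    6 ]
ρ3 → ρ3 − 9·ρ1
  [  1  -1   1  0  -3 ]
  [  0   0   0  1   3 ]
  [  0   0   0  0   0 ]
  [ -2   2  -2  0   6 ]
ρ4 → ρ4 + 2·ρ1
  [ 1  -1  1  0  -3 ]
  [ 0   0  0  1   3 ]
  [ 0   0  0  0   0 ]
  [ 0   0  0  0   0 ]
Pivot columns are the columns containing a leading 1.

1, 4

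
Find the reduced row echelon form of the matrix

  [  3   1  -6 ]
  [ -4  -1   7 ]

R1 -> 1/3·R1
  [  1  1/3  -2 ]
  [ -4   -1   7 ]
R2 -> R2 + 4·R1
  [ 1  1/3  -2 ]
  [ 0  1/3  -1 ]
R2 -> 3·R2
  [ 1  1/3  -2 ]
  [ 0    1  -3 ]
R1 -> R1 − 1/3·R2
  [ 1  0  -1 ]
  [ 0  1  -3 ]

[[1, 0, -1], [0, 1, -3]]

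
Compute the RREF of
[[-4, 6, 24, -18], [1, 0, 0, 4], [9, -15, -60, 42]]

[[1, 0, 0, 0], [0, 1, 4, 0], [0, 0, 0, 1]]

r1 := -1/4·r1
  [ 1  -3/2   -6  9/2 ]
  [ 1     0    0    4 ]
  [ 9   -15  -60   42 ]
r2 := r2 − r1
  [ 1  -3/2   -6   9/2 ]
  [ 0   3/2    6  -1/2 ]
  [ 9   -15  -60    42 ]
r3 := r3 − 9·r1
  [ 1  -3/2  -6   9/2 ]
  [ 0   3/2   6  -1/2 ]
  [ 0  -3/2  -6   3/2 ]
r2 := 2/3·r2
  [ 1  -3/2  -6   9/2 ]
  [ 0     1   4  -1/3 ]
  [ 0  -3/2  -6   3/2 ]
r3 := r3 + 3/2·r2
  [ 1  -3/2  -6   9/2 ]
  [ 0     1   4  -1/3 ]
  [ 0     0   0     1 ]
r2 := r2 + 1/3·r3
  [ 1  -3/2  -6  9/2 ]
  [ 0     1   4    0 ]
  [ 0     0   0    1 ]
r1 := r1 − 9/2·r3
  [ 1  -3/2  -6  0 ]
  [ 0     1   4  0 ]
  [ 0     0   0  1 ]
r1 := r1 + 3/2·r2
  [ 1  0  0  0 ]
  [ 0  1  4  0 ]
  [ 0  0  0  1 ]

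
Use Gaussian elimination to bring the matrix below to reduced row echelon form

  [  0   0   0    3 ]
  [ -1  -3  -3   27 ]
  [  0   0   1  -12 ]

[[1, 3, 0, 0], [0, 0, 1, 0], [0, 0, 0, 1]]

Swap r1 and r2.
  [ -1  -3  -3   27 ]
  [  0   0   0    3 ]
  [  0   0   1  -12 ]
Multiply r1 by -1.
  [ 1  3  3  -27 ]
  [ 0  0  0    3 ]
  [ 0  0  1  -12 ]
Swap r2 and r3.
  [ 1  3  3  -27 ]
  [ 0  0  1  -12 ]
  [ 0  0  0    3 ]
Multiply r3 by 1/3.
  [ 1  3  3  -27 ]
  [ 0  0  1  -12 ]
  [ 0  0  0    1 ]
Add 12 times r3 to r2.
  [ 1  3  3  -27 ]
  [ 0  0  1    0 ]
  [ 0  0  0    1 ]
Add 27 times r3 to r1.
  [ 1  3  3  0 ]
  [ 0  0  1  0 ]
  [ 0  0  0  1 ]
Subtract 3 times r2 from r1.
  [ 1  3  0  0 ]
  [ 0  0  1  0 ]
  [ 0  0  0  1 ]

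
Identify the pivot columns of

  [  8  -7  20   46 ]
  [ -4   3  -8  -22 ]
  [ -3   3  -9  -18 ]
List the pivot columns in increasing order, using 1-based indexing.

1, 2

R1 -> 1/8·R1
  [  1  -7/8  5/2  23/4 ]
  [ -4     3   -8   -22 ]
  [ -3     3   -9   -18 ]
R2 -> R2 + 4·R1
  [  1  -7/8  5/2  23/4 ]
  [  0  -1/2    2     1 ]
  [ -3     3   -9   -18 ]
R3 -> R3 + 3·R1
  [ 1  -7/8   5/2  23/4 ]
  [ 0  -1/2     2     1 ]
  [ 0   3/8  -3/2  -3/4 ]
R2 -> -2·R2
  [ 1  -7/8   5/2  23/4 ]
  [ 0     1    -4    -2 ]
  [ 0   3/8  -3/2  -3/4 ]
R3 -> R3 − 3/8·R2
  [ 1  -7/8  5/2  23/4 ]
  [ 0     1   -4    -2 ]
  [ 0     0    0     0 ]
R1 -> R1 + 7/8·R2
  [ 1  0  -1   4 ]
  [ 0  1  -4  -2 ]
  [ 0  0   0   0 ]
Pivot columns are the columns containing a leading 1.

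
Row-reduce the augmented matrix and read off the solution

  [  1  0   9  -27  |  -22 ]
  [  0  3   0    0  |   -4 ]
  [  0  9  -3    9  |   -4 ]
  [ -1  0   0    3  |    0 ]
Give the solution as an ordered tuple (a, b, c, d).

(2, -4/3, -2/3, 2/3)

R4 → R4 + R1
  [ 1  0   9  -27  |  -22 ]
  [ 0  3   0    0  |   -4 ]
  [ 0  9  -3    9  |   -4 ]
  [ 0  0   9  -24  |  -22 ]
R2 → 1/3·R2
  [ 1  0   9  -27  |   -22 ]
  [ 0  1   0    0  |  -4/3 ]
  [ 0  9  -3    9  |    -4 ]
  [ 0  0   9  -24  |   -22 ]
R3 → R3 − 9·R2
  [ 1  0   9  -27  |   -22 ]
  [ 0  1   0    0  |  -4/3 ]
  [ 0  0  -3    9  |     8 ]
  [ 0  0   9  -24  |   -22 ]
R3 → -1/3·R3
  [ 1  0  9  -27  |   -22 ]
  [ 0  1  0    0  |  -4/3 ]
  [ 0  0  1   -3  |  -8/3 ]
  [ 0  0  9  -24  |   -22 ]
R4 → R4 − 9·R3
  [ 1  0  9  -27  |   -22 ]
  [ 0  1  0    0  |  -4/3 ]
  [ 0  0  1   -3  |  -8/3 ]
  [ 0  0  0    3  |     2 ]
R4 → 1/3·R4
  [ 1  0  9  -27  |   -22 ]
  [ 0  1  0    0  |  -4/3 ]
  [ 0  0  1   -3  |  -8/3 ]
  [ 0  0  0    1  |   2/3 ]
R3 → R3 + 3·R4
  [ 1  0  9  -27  |   -22 ]
  [ 0  1  0    0  |  -4/3 ]
  [ 0  0  1    0  |  -2/3 ]
  [ 0  0  0    1  |   2/3 ]
R1 → R1 + 27·R4
  [ 1  0  9  0  |    -4 ]
  [ 0  1  0  0  |  -4/3 ]
  [ 0  0  1  0  |  -2/3 ]
  [ 0  0  0  1  |   2/3 ]
R1 → R1 − 9·R3
  [ 1  0  0  0  |     2 ]
  [ 0  1  0  0  |  -4/3 ]
  [ 0  0  1  0  |  -2/3 ]
  [ 0  0  0  1  |   2/3 ]
Reading off the last column: a = 2, b = -4/3, c = -2/3, d = 2/3.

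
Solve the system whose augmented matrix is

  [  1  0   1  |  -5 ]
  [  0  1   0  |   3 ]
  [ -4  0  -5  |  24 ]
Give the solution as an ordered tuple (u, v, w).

ρ3 -> ρ3 + 4·ρ1
  [ 1  0   1  |  -5 ]
  [ 0  1   0  |   3 ]
  [ 0  0  -1  |   4 ]
ρ3 -> -1·ρ3
  [ 1  0  1  |  -5 ]
  [ 0  1  0  |   3 ]
  [ 0  0  1  |  -4 ]
ρ1 -> ρ1 − ρ3
  [ 1  0  0  |  -1 ]
  [ 0  1  0  |   3 ]
  [ 0  0  1  |  -4 ]
Reading off the last column: u = -1, v = 3, w = -4.

(-1, 3, -4)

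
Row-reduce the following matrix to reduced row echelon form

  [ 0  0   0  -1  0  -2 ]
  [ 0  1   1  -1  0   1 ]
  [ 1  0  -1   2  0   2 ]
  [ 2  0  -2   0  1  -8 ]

ρ1 <-> ρ3
  [ 1  0  -1   2  0   2 ]
  [ 0  1   1  -1  0   1 ]
  [ 0  0   0  -1  0  -2 ]
  [ 2  0  -2   0  1  -8 ]
ρ4 ← ρ4 − 2·ρ1
  [ 1  0  -1   2  0    2 ]
  [ 0  1   1  -1  0    1 ]
  [ 0  0   0  -1  0   -2 ]
  [ 0  0   0  -4  1  -12 ]
ρ3 ← -1·ρ3
  [ 1  0  -1   2  0    2 ]
  [ 0  1   1  -1  0    1 ]
  [ 0  0   0   1  0    2 ]
  [ 0  0   0  -4  1  -12 ]
ρ4 ← ρ4 + 4·ρ3
  [ 1  0  -1   2  0   2 ]
  [ 0  1   1  -1  0   1 ]
  [ 0  0   0   1  0   2 ]
  [ 0  0   0   0  1  -4 ]
ρ2 ← ρ2 + ρ3
  [ 1  0  -1  2  0   2 ]
  [ 0  1   1  0  0   3 ]
  [ 0  0   0  1  0   2 ]
  [ 0  0   0  0  1  -4 ]
ρ1 ← ρ1 − 2·ρ3
  [ 1  0  -1  0  0  -2 ]
  [ 0  1   1  0  0   3 ]
  [ 0  0   0  1  0   2 ]
  [ 0  0   0  0  1  -4 ]

[[1, 0, -1, 0, 0, -2], [0, 1, 1, 0, 0, 3], [0, 0, 0, 1, 0, 2], [0, 0, 0, 0, 1, -4]]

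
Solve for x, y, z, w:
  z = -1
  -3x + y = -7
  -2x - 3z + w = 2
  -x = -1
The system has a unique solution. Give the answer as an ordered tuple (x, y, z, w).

Form the augmented matrix and row-reduce:
  [  0  0   1  0  |  -1 ]
  [ -3  1   0  0  |  -7 ]
  [ -2  0  -3  1  |   2 ]
  [ -1  0   0  0  |  -1 ]
R1 ↔ R2
  [ -3  1   0  0  |  -7 ]
  [  0  0   1  0  |  -1 ]
  [ -2  0  -3  1  |   2 ]
  [ -1  0   0  0  |  -1 ]
R1 -> -1/3·R1
  [  1  -1/3   0  0  |  7/3 ]
  [  0     0   1  0  |   -1 ]
  [ -2     0  -3  1  |    2 ]
  [ -1     0   0  0  |   -1 ]
R3 -> R3 + 2·R1
  [  1  -1/3   0  0  |   7/3 ]
  [  0     0   1  0  |    -1 ]
  [  0  -2/3  -3  1  |  20/3 ]
  [ -1     0   0  0  |    -1 ]
R4 -> R4 + R1
  [ 1  -1/3   0  0  |   7/3 ]
  [ 0     0   1  0  |    -1 ]
  [ 0  -2/3  -3  1  |  20/3 ]
  [ 0  -1/3   0  0  |   4/3 ]
R2 ↔ R3
  [ 1  -1/3   0  0  |   7/3 ]
  [ 0  -2/3  -3  1  |  20/3 ]
  [ 0     0   1  0  |    -1 ]
  [ 0  -1/3   0  0  |   4/3 ]
R2 -> -3/2·R2
  [ 1  -1/3    0     0  |  7/3 ]
  [ 0     1  9/2  -3/2  |  -10 ]
  [ 0     0    1     0  |   -1 ]
  [ 0  -1/3    0     0  |  4/3 ]
R4 -> R4 + 1/3·R2
  [ 1  -1/3    0     0  |  7/3 ]
  [ 0     1  9/2  -3/2  |  -10 ]
  [ 0     0    1     0  |   -1 ]
  [ 0     0  3/2  -1/2  |   -2 ]
R4 -> R4 − 3/2·R3
  [ 1  -1/3    0     0  |   7/3 ]
  [ 0     1  9/2  -3/2  |   -10 ]
  [ 0     0    1     0  |    -1 ]
  [ 0     0    0  -1/2  |  -1/2 ]
R4 -> -2·R4
  [ 1  -1/3    0     0  |  7/3 ]
  [ 0     1  9/2  -3/2  |  -10 ]
  [ 0     0    1     0  |   -1 ]
  [ 0     0    0     1  |    1 ]
R2 -> R2 + 3/2·R4
  [ 1  -1/3    0  0  |    7/3 ]
  [ 0     1  9/2  0  |  -17/2 ]
  [ 0     0    1  0  |     -1 ]
  [ 0     0    0  1  |      1 ]
R2 -> R2 − 9/2·R3
  [ 1  -1/3  0  0  |  7/3 ]
  [ 0     1  0  0  |   -4 ]
  [ 0     0  1  0  |   -1 ]
  [ 0     0  0  1  |    1 ]
R1 -> R1 + 1/3·R2
  [ 1  0  0  0  |   1 ]
  [ 0  1  0  0  |  -4 ]
  [ 0  0  1  0  |  -1 ]
  [ 0  0  0  1  |   1 ]
Reading off the last column: x = 1, y = -4, z = -1, w = 1.

(1, -4, -1, 1)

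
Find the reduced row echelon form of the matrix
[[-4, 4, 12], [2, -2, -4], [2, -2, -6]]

[[1, -1, 0], [0, 0, 1], [0, 0, 0]]

R1 ← -1/4·R1
  [ 1  -1  -3 ]
  [ 2  -2  -4 ]
  [ 2  -2  -6 ]
R2 ← R2 − 2·R1
  [ 1  -1  -3 ]
  [ 0   0   2 ]
  [ 2  -2  -6 ]
R3 ← R3 − 2·R1
  [ 1  -1  -3 ]
  [ 0   0   2 ]
  [ 0   0   0 ]
R2 ← 1/2·R2
  [ 1  -1  -3 ]
  [ 0   0   1 ]
  [ 0   0   0 ]
R1 ← R1 + 3·R2
  [ 1  -1  0 ]
  [ 0   0  1 ]
  [ 0   0  0 ]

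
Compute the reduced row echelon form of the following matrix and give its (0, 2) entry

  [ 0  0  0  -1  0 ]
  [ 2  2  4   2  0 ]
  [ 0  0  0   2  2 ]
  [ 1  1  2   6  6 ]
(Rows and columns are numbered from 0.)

2

R1 <=> R2
  [ 2  2  4   2  0 ]
  [ 0  0  0  -1  0 ]
  [ 0  0  0   2  2 ]
  [ 1  1  2   6  6 ]
R1 -> 1/2·R1
  [ 1  1  2   1  0 ]
  [ 0  0  0  -1  0 ]
  [ 0  0  0   2  2 ]
  [ 1  1  2   6  6 ]
R4 -> R4 − R1
  [ 1  1  2   1  0 ]
  [ 0  0  0  -1  0 ]
  [ 0  0  0   2  2 ]
  [ 0  0  0   5  6 ]
R2 -> -1·R2
  [ 1  1  2  1  0 ]
  [ 0  0  0  1  0 ]
  [ 0  0  0  2  2 ]
  [ 0  0  0  5  6 ]
R3 -> R3 − 2·R2
  [ 1  1  2  1  0 ]
  [ 0  0  0  1  0 ]
  [ 0  0  0  0  2 ]
  [ 0  0  0  5  6 ]
R4 -> R4 − 5·R2
  [ 1  1  2  1  0 ]
  [ 0  0  0  1  0 ]
  [ 0  0  0  0  2 ]
  [ 0  0  0  0  6 ]
R3 -> 1/2·R3
  [ 1  1  2  1  0 ]
  [ 0  0  0  1  0 ]
  [ 0  0  0  0  1 ]
  [ 0  0  0  0  6 ]
R4 -> R4 − 6·R3
  [ 1  1  2  1  0 ]
  [ 0  0  0  1  0 ]
  [ 0  0  0  0  1 ]
  [ 0  0  0  0  0 ]
R1 -> R1 − R2
  [ 1  1  2  0  0 ]
  [ 0  0  0  1  0 ]
  [ 0  0  0  0  1 ]
  [ 0  0  0  0  0 ]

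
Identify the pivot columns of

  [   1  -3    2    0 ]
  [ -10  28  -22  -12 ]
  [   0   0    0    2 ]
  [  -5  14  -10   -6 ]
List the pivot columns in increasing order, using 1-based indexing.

1, 2, 3, 4

Add 10 times ρ1 to ρ2.
  [  1  -3    2    0 ]
  [  0  -2   -2  -12 ]
  [  0   0    0    2 ]
  [ -5  14  -10   -6 ]
Add 5 times ρ1 to ρ4.
  [ 1  -3   2    0 ]
  [ 0  -2  -2  -12 ]
  [ 0   0   0    2 ]
  [ 0  -1   0   -6 ]
Multiply ρ2 by -1/2.
  [ 1  -3  2   0 ]
  [ 0   1  1   6 ]
  [ 0   0  0   2 ]
  [ 0  -1  0  -6 ]
Add ρ2 to ρ4.
  [ 1  -3  2  0 ]
  [ 0   1  1  6 ]
  [ 0   0  0  2 ]
  [ 0   0  1  0 ]
Swap ρ3 and ρ4.
  [ 1  -3  2  0 ]
  [ 0   1  1  6 ]
  [ 0   0  1  0 ]
  [ 0   0  0  2 ]
Multiply ρ4 by 1/2.
  [ 1  -3  2  0 ]
  [ 0   1  1  6 ]
  [ 0   0  1  0 ]
  [ 0   0  0  1 ]
Subtract 6 times ρ4 from ρ2.
  [ 1  -3  2  0 ]
  [ 0   1  1  0 ]
  [ 0   0  1  0 ]
  [ 0   0  0  1 ]
Subtract ρ3 from ρ2.
  [ 1  -3  2  0 ]
  [ 0   1  0  0 ]
  [ 0   0  1  0 ]
  [ 0   0  0  1 ]
Subtract 2 times ρ3 from ρ1.
  [ 1  -3  0  0 ]
  [ 0   1  0  0 ]
  [ 0   0  1  0 ]
  [ 0   0  0  1 ]
Add 3 times ρ2 to ρ1.
  [ 1  0  0  0 ]
  [ 0  1  0  0 ]
  [ 0  0  1  0 ]
  [ 0  0  0  1 ]
Pivot columns are the columns containing a leading 1.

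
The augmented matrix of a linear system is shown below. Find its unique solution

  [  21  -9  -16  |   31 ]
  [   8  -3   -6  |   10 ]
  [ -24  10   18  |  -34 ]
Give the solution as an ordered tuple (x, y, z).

ρ1 := 1/21·ρ1
  [   1  -3/7  -16/21  |  31/21 ]
  [   8    -3      -6  |     10 ]
  [ -24    10      18  |    -34 ]
ρ2 := ρ2 − 8·ρ1
  [   1  -3/7  -16/21  |   31/21 ]
  [   0   3/7    2/21  |  -38/21 ]
  [ -24    10      18  |     -34 ]
ρ3 := ρ3 + 24·ρ1
  [ 1  -3/7  -16/21  |   31/21 ]
  [ 0   3/7    2/21  |  -38/21 ]
  [ 0  -2/7    -2/7  |    10/7 ]
ρ2 := 7/3·ρ2
  [ 1  -3/7  -16/21  |  31/21 ]
  [ 0     1     2/9  |  -38/9 ]
  [ 0  -2/7    -2/7  |   10/7 ]
ρ3 := ρ3 + 2/7·ρ2
  [ 1  -3/7  -16/21  |  31/21 ]
  [ 0     1     2/9  |  -38/9 ]
  [ 0     0    -2/9  |    2/9 ]
ρ3 := -9/2·ρ3
  [ 1  -3/7  -16/21  |  31/21 ]
  [ 0     1     2/9  |  -38/9 ]
  [ 0     0       1  |     -1 ]
ρ2 := ρ2 − 2/9·ρ3
  [ 1  -3/7  -16/21  |  31/21 ]
  [ 0     1       0  |     -4 ]
  [ 0     0       1  |     -1 ]
ρ1 := ρ1 + 16/21·ρ3
  [ 1  -3/7  0  |  5/7 ]
  [ 0     1  0  |   -4 ]
  [ 0     0  1  |   -1 ]
ρ1 := ρ1 + 3/7·ρ2
  [ 1  0  0  |  -1 ]
  [ 0  1  0  |  -4 ]
  [ 0  0  1  |  -1 ]
Reading off the last column: x = -1, y = -4, z = -1.

(-1, -4, -1)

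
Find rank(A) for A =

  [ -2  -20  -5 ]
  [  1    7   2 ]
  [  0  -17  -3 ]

rank = 3

ρ1 := -1/2·ρ1
  [ 1   10  5/2 ]
  [ 1    7    2 ]
  [ 0  -17   -3 ]
ρ2 := ρ2 − ρ1
  [ 1   10   5/2 ]
  [ 0   -3  -1/2 ]
  [ 0  -17    -3 ]
ρ2 := -1/3·ρ2
  [ 1   10  5/2 ]
  [ 0    1  1/6 ]
  [ 0  -17   -3 ]
ρ3 := ρ3 + 17·ρ2
  [ 1  10   5/2 ]
  [ 0   1   1/6 ]
  [ 0   0  -1/6 ]
ρ3 := -6·ρ3
  [ 1  10  5/2 ]
  [ 0   1  1/6 ]
  [ 0   0    1 ]
ρ2 := ρ2 − 1/6·ρ3
  [ 1  10  5/2 ]
  [ 0   1    0 ]
  [ 0   0    1 ]
ρ1 := ρ1 − 5/2·ρ3
  [ 1  10  0 ]
  [ 0   1  0 ]
  [ 0   0  1 ]
ρ1 := ρ1 − 10·ρ2
  [ 1  0  0 ]
  [ 0  1  0 ]
  [ 0  0  1 ]
The reduced form has 3 nonzero rows.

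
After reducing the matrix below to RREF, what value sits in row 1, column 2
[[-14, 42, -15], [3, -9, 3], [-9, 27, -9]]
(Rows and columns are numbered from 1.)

-3

r1 := -1/14·r1
  [  1  -3  15/14 ]
  [  3  -9      3 ]
  [ -9  27     -9 ]
r2 := r2 − 3·r1
  [  1  -3  15/14 ]
  [  0   0  -3/14 ]
  [ -9  27     -9 ]
r3 := r3 + 9·r1
  [ 1  -3  15/14 ]
  [ 0   0  -3/14 ]
  [ 0   0   9/14 ]
r2 := -14/3·r2
  [ 1  -3  15/14 ]
  [ 0   0      1 ]
  [ 0   0   9/14 ]
r3 := r3 − 9/14·r2
  [ 1  -3  15/14 ]
  [ 0   0      1 ]
  [ 0   0      0 ]
r1 := r1 − 15/14·r2
  [ 1  -3  0 ]
  [ 0   0  1 ]
  [ 0   0  0 ]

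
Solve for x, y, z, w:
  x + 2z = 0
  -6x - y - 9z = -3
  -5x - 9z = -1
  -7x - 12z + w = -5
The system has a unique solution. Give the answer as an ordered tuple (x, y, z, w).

(2, 0, -1, -3)

Form the augmented matrix and row-reduce:
  [  1   0    2  0  |   0 ]
  [ -6  -1   -9  0  |  -3 ]
  [ -5   0   -9  0  |  -1 ]
  [ -7   0  -12  1  |  -5 ]
Add 6 times ρ1 to ρ2.
  [  1   0    2  0  |   0 ]
  [  0  -1    3  0  |  -3 ]
  [ -5   0   -9  0  |  -1 ]
  [ -7   0  -12  1  |  -5 ]
Add 5 times ρ1 to ρ3.
  [  1   0    2  0  |   0 ]
  [  0  -1    3  0  |  -3 ]
  [  0   0    1  0  |  -1 ]
  [ -7   0  -12  1  |  -5 ]
Add 7 times ρ1 to ρ4.
  [ 1   0  2  0  |   0 ]
  [ 0  -1  3  0  |  -3 ]
  [ 0   0  1  0  |  -1 ]
  [ 0   0  2  1  |  -5 ]
Multiply ρ2 by -1.
  [ 1  0   2  0  |   0 ]
  [ 0  1  -3  0  |   3 ]
  [ 0  0   1  0  |  -1 ]
  [ 0  0   2  1  |  -5 ]
Subtract 2 times ρ3 from ρ4.
  [ 1  0   2  0  |   0 ]
  [ 0  1  -3  0  |   3 ]
  [ 0  0   1  0  |  -1 ]
  [ 0  0   0  1  |  -3 ]
Add 3 times ρ3 to ρ2.
  [ 1  0  2  0  |   0 ]
  [ 0  1  0  0  |   0 ]
  [ 0  0  1  0  |  -1 ]
  [ 0  0  0  1  |  -3 ]
Subtract 2 times ρ3 from ρ1.
  [ 1  0  0  0  |   2 ]
  [ 0  1  0  0  |   0 ]
  [ 0  0  1  0  |  -1 ]
  [ 0  0  0  1  |  -3 ]
Reading off the last column: x = 2, y = 0, z = -1, w = -3.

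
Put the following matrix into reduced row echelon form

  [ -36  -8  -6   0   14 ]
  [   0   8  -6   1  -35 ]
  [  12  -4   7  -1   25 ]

[[1, 0, 1/3, 0, 1/2], [0, 1, -3/4, 0, -4], [0, 0, 0, 1, -3]]

Multiply R1 by -1/36.
  [  1  2/9  1/6   0  -7/18 ]
  [  0    8   -6   1    -35 ]
  [ 12   -4    7  -1     25 ]
Subtract 12 times R1 from R3.
  [ 1    2/9  1/6   0  -7/18 ]
  [ 0      8   -6   1    -35 ]
  [ 0  -20/3    5  -1   89/3 ]
Multiply R2 by 1/8.
  [ 1    2/9   1/6    0  -7/18 ]
  [ 0      1  -3/4  1/8  -35/8 ]
  [ 0  -20/3     5   -1   89/3 ]
Add 20/3 times R2 to R3.
  [ 1  2/9   1/6     0  -7/18 ]
  [ 0    1  -3/4   1/8  -35/8 ]
  [ 0    0     0  -1/6    1/2 ]
Multiply R3 by -6.
  [ 1  2/9   1/6    0  -7/18 ]
  [ 0    1  -3/4  1/8  -35/8 ]
  [ 0    0     0    1     -3 ]
Subtract 1/8 times R3 from R2.
  [ 1  2/9   1/6  0  -7/18 ]
  [ 0    1  -3/4  0     -4 ]
  [ 0    0     0  1     -3 ]
Subtract 2/9 times R2 from R1.
  [ 1  0   1/3  0  1/2 ]
  [ 0  1  -3/4  0   -4 ]
  [ 0  0     0  1   -3 ]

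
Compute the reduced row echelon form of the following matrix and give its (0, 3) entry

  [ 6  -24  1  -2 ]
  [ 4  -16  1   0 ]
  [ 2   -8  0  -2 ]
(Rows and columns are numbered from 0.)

R1 := 1/6·R1
R2 := R2 − 4·R1
R3 := R3 − 2·R1
R2 := 3·R2
R3 := R3 + 1/3·R2
R1 := R1 − 1/6·R2

-1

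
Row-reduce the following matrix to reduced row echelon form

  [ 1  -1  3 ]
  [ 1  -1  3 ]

[[1, -1, 3], [0, 0, 0]]

R2 := R2 − R1
  [ 1  -1  3 ]
  [ 0   0  0 ]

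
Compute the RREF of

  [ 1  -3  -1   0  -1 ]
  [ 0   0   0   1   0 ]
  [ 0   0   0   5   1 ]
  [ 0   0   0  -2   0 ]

[[1, -3, -1, 0, 0], [0, 0, 0, 1, 0], [0, 0, 0, 0, 1], [0, 0, 0, 0, 0]]

Subtract 5 times R2 from R3.
  [ 1  -3  -1   0  -1 ]
  [ 0   0   0   1   0 ]
  [ 0   0   0   0   1 ]
  [ 0   0   0  -2   0 ]
Add 2 times R2 to R4.
  [ 1  -3  -1  0  -1 ]
  [ 0   0   0  1   0 ]
  [ 0   0   0  0   1 ]
  [ 0   0   0  0   0 ]
Add R3 to R1.
  [ 1  -3  -1  0  0 ]
  [ 0   0   0  1  0 ]
  [ 0   0   0  0  1 ]
  [ 0   0   0  0  0 ]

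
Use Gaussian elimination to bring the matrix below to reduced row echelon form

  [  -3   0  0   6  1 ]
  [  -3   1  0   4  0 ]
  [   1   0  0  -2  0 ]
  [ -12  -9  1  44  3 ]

Multiply R1 by -1/3.
Add 3 times R1 to R2.
Subtract R1 from R3.
Add 12 times R1 to R4.
Add 9 times R2 to R4.
Swap R3 and R4.
Multiply R4 by 3.
Add 10 times R4 to R3.
Add R4 to R2.
Add 1/3 times R4 to R1.

[[1, 0, 0, -2, 0], [0, 1, 0, -2, 0], [0, 0, 1, 2, 0], [0, 0, 0, 0, 1]]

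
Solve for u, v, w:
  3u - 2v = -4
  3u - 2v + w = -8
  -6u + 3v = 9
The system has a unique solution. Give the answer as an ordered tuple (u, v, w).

(-2, -1, -4)

Form the augmented matrix and row-reduce:
  [  3  -2  0  |  -4 ]
  [  3  -2  1  |  -8 ]
  [ -6   3  0  |   9 ]
ρ1 ← 1/3·ρ1
  [  1  -2/3  0  |  -4/3 ]
  [  3    -2  1  |    -8 ]
  [ -6     3  0  |     9 ]
ρ2 ← ρ2 − 3·ρ1
  [  1  -2/3  0  |  -4/3 ]
  [  0     0  1  |    -4 ]
  [ -6     3  0  |     9 ]
ρ3 ← ρ3 + 6·ρ1
  [ 1  -2/3  0  |  -4/3 ]
  [ 0     0  1  |    -4 ]
  [ 0    -1  0  |     1 ]
ρ2 <-> ρ3
  [ 1  -2/3  0  |  -4/3 ]
  [ 0    -1  0  |     1 ]
  [ 0     0  1  |    -4 ]
ρ2 ← -1·ρ2
  [ 1  -2/3  0  |  -4/3 ]
  [ 0     1  0  |    -1 ]
  [ 0     0  1  |    -4 ]
ρ1 ← ρ1 + 2/3·ρ2
  [ 1  0  0  |  -2 ]
  [ 0  1  0  |  -1 ]
  [ 0  0  1  |  -4 ]
Reading off the last column: u = -2, v = -1, w = -4.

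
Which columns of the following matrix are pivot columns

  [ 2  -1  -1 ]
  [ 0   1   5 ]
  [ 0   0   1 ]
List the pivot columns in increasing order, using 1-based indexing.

ρ1 ← 1/2·ρ1
ρ2 ← ρ2 − 5·ρ3
ρ1 ← ρ1 + 1/2·ρ3
ρ1 ← ρ1 + 1/2·ρ2
Pivot columns are the columns containing a leading 1.

1, 2, 3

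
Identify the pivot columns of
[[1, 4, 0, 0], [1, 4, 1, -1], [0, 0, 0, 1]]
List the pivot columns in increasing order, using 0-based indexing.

0, 2, 3

ρ2 → ρ2 − ρ1
  [ 1  4  0   0 ]
  [ 0  0  1  -1 ]
  [ 0  0  0   1 ]
ρ2 → ρ2 + ρ3
  [ 1  4  0  0 ]
  [ 0  0  1  0 ]
  [ 0  0  0  1 ]
Pivot columns are the columns containing a leading 1.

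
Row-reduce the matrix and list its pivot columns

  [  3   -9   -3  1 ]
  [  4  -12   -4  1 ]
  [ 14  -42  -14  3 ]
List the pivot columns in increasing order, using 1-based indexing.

Multiply ρ1 by 1/3.
Subtract 4 times ρ1 from ρ2.
Subtract 14 times ρ1 from ρ3.
Multiply ρ2 by -3.
Add 5/3 times ρ2 to ρ3.
Subtract 1/3 times ρ2 from ρ1.
Pivot columns are the columns containing a leading 1.

1, 4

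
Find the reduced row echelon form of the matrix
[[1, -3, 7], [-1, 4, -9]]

[[1, 0, 1], [0, 1, -2]]

Add ρ1 to ρ2.
Add 3 times ρ2 to ρ1.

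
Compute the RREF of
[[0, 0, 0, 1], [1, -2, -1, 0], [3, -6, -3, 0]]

Swap r1 and r2.
  [ 1  -2  -1  0 ]
  [ 0   0   0  1 ]
  [ 3  -6  -3  0 ]
Subtract 3 times r1 from r3.
  [ 1  -2  -1  0 ]
  [ 0   0   0  1 ]
  [ 0   0   0  0 ]

[[1, -2, -1, 0], [0, 0, 0, 1], [0, 0, 0, 0]]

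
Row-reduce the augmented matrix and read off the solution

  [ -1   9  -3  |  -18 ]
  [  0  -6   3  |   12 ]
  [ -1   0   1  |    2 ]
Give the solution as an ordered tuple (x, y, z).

(-6, -4, -4)

Multiply r1 by -1.
  [  1  -9  3  |  18 ]
  [  0  -6  3  |  12 ]
  [ -1   0  1  |   2 ]
Add r1 to r3.
  [ 1  -9  3  |  18 ]
  [ 0  -6  3  |  12 ]
  [ 0  -9  4  |  20 ]
Multiply r2 by -1/6.
  [ 1  -9     3  |  18 ]
  [ 0   1  -1/2  |  -2 ]
  [ 0  -9     4  |  20 ]
Add 9 times r2 to r3.
  [ 1  -9     3  |  18 ]
  [ 0   1  -1/2  |  -2 ]
  [ 0   0  -1/2  |   2 ]
Multiply r3 by -2.
  [ 1  -9     3  |  18 ]
  [ 0   1  -1/2  |  -2 ]
  [ 0   0     1  |  -4 ]
Add 1/2 times r3 to r2.
  [ 1  -9  3  |  18 ]
  [ 0   1  0  |  -4 ]
  [ 0   0  1  |  -4 ]
Subtract 3 times r3 from r1.
  [ 1  -9  0  |  30 ]
  [ 0   1  0  |  -4 ]
  [ 0   0  1  |  -4 ]
Add 9 times r2 to r1.
  [ 1  0  0  |  -6 ]
  [ 0  1  0  |  -4 ]
  [ 0  0  1  |  -4 ]
Reading off the last column: x = -6, y = -4, z = -4.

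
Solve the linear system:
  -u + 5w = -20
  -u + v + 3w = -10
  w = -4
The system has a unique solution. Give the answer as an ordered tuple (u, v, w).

(0, 2, -4)

Form the augmented matrix and row-reduce:
  [ -1  0  5  |  -20 ]
  [ -1  1  3  |  -10 ]
  [  0  0  1  |   -4 ]
ρ1 := -1·ρ1
  [  1  0  -5  |   20 ]
  [ -1  1   3  |  -10 ]
  [  0  0   1  |   -4 ]
ρ2 := ρ2 + ρ1
  [ 1  0  -5  |  20 ]
  [ 0  1  -2  |  10 ]
  [ 0  0   1  |  -4 ]
ρ2 := ρ2 + 2·ρ3
  [ 1  0  -5  |  20 ]
  [ 0  1   0  |   2 ]
  [ 0  0   1  |  -4 ]
ρ1 := ρ1 + 5·ρ3
  [ 1  0  0  |   0 ]
  [ 0  1  0  |   2 ]
  [ 0  0  1  |  -4 ]
Reading off the last column: u = 0, v = 2, w = -4.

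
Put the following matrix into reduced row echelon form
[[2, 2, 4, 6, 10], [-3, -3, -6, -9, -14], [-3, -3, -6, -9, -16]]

ρ1 → 1/2·ρ1
  [  1   1   2   3    5 ]
  [ -3  -3  -6  -9  -14 ]
  [ -3  -3  -6  -9  -16 ]
ρ2 → ρ2 + 3·ρ1
  [  1   1   2   3    5 ]
  [  0   0   0   0    1 ]
  [ -3  -3  -6  -9  -16 ]
ρ3 → ρ3 + 3·ρ1
  [ 1  1  2  3   5 ]
  [ 0  0  0  0   1 ]
  [ 0  0  0  0  -1 ]
ρ3 → ρ3 + ρ2
  [ 1  1  2  3  5 ]
  [ 0  0  0  0  1 ]
  [ 0  0  0  0  0 ]
ρ1 → ρ1 − 5·ρ2
  [ 1  1  2  3  0 ]
  [ 0  0  0  0  1 ]
  [ 0  0  0  0  0 ]

[[1, 1, 2, 3, 0], [0, 0, 0, 0, 1], [0, 0, 0, 0, 0]]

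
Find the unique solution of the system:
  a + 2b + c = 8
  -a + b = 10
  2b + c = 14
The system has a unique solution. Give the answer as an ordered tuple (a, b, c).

Form the augmented matrix and row-reduce:
  [  1  2  1  |   8 ]
  [ -1  1  0  |  10 ]
  [  0  2  1  |  14 ]
Add r1 to r2.
Multiply r2 by 1/3.
Subtract 2 times r2 from r3.
Multiply r3 by 3.
Subtract 1/3 times r3 from r2.
Subtract r3 from r1.
Subtract 2 times r2 from r1.
Reading off the last column: a = -6, b = 4, c = 6.

(-6, 4, 6)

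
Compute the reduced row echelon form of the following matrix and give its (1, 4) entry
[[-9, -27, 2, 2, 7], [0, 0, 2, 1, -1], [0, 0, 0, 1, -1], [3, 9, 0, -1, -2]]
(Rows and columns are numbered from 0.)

r1 ← -1/9·r1
  [ 1  3  -2/9  -2/9  -7/9 ]
  [ 0  0     2     1    -1 ]
  [ 0  0     0     1    -1 ]
  [ 3  9     0    -1    -2 ]
r4 ← r4 − 3·r1
  [ 1  3  -2/9  -2/9  -7/9 ]
  [ 0  0     2     1    -1 ]
  [ 0  0     0     1    -1 ]
  [ 0  0   2/3  -1/3   1/3 ]
r2 ← 1/2·r2
  [ 1  3  -2/9  -2/9  -7/9 ]
  [ 0  0     1   1/2  -1/2 ]
  [ 0  0     0     1    -1 ]
  [ 0  0   2/3  -1/3   1/3 ]
r4 ← r4 − 2/3·r2
  [ 1  3  -2/9  -2/9  -7/9 ]
  [ 0  0     1   1/2  -1/2 ]
  [ 0  0     0     1    -1 ]
  [ 0  0     0  -2/3   2/3 ]
r4 ← r4 + 2/3·r3
  [ 1  3  -2/9  -2/9  -7/9 ]
  [ 0  0     1   1/2  -1/2 ]
  [ 0  0     0     1    -1 ]
  [ 0  0     0     0     0 ]
r2 ← r2 − 1/2·r3
  [ 1  3  -2/9  -2/9  -7/9 ]
  [ 0  0     1     0     0 ]
  [ 0  0     0     1    -1 ]
  [ 0  0     0     0     0 ]
r1 ← r1 + 2/9·r3
  [ 1  3  -2/9  0  -1 ]
  [ 0  0     1  0   0 ]
  [ 0  0     0  1  -1 ]
  [ 0  0     0  0   0 ]
r1 ← r1 + 2/9·r2
  [ 1  3  0  0  -1 ]
  [ 0  0  1  0   0 ]
  [ 0  0  0  1  -1 ]
  [ 0  0  0  0   0 ]

0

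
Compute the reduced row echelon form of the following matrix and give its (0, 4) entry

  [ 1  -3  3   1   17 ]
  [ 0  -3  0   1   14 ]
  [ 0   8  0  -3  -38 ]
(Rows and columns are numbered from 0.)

3

ρ2 := -1/3·ρ2
  [ 1  -3  3     1     17 ]
  [ 0   1  0  -1/3  -14/3 ]
  [ 0   8  0    -3    -38 ]
ρ3 := ρ3 − 8·ρ2
  [ 1  -3  3     1     17 ]
  [ 0   1  0  -1/3  -14/3 ]
  [ 0   0  0  -1/3   -2/3 ]
ρ3 := -3·ρ3
  [ 1  -3  3     1     17 ]
  [ 0   1  0  -1/3  -14/3 ]
  [ 0   0  0     1      2 ]
ρ2 := ρ2 + 1/3·ρ3
  [ 1  -3  3  1  17 ]
  [ 0   1  0  0  -4 ]
  [ 0   0  0  1   2 ]
ρ1 := ρ1 − ρ3
  [ 1  -3  3  0  15 ]
  [ 0   1  0  0  -4 ]
  [ 0   0  0  1   2 ]
ρ1 := ρ1 + 3·ρ2
  [ 1  0  3  0   3 ]
  [ 0  1  0  0  -4 ]
  [ 0  0  0  1   2 ]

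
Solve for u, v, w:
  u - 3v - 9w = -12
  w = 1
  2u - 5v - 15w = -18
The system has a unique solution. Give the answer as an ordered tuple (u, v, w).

(6, 3, 1)

Form the augmented matrix and row-reduce:
  [ 1  -3   -9  |  -12 ]
  [ 0   0    1  |    1 ]
  [ 2  -5  -15  |  -18 ]
R3 -> R3 − 2·R1
  [ 1  -3  -9  |  -12 ]
  [ 0   0   1  |    1 ]
  [ 0   1   3  |    6 ]
R2 <=> R3
  [ 1  -3  -9  |  -12 ]
  [ 0   1   3  |    6 ]
  [ 0   0   1  |    1 ]
R2 -> R2 − 3·R3
  [ 1  -3  -9  |  -12 ]
  [ 0   1   0  |    3 ]
  [ 0   0   1  |    1 ]
R1 -> R1 + 9·R3
  [ 1  -3  0  |  -3 ]
  [ 0   1  0  |   3 ]
  [ 0   0  1  |   1 ]
R1 -> R1 + 3·R2
  [ 1  0  0  |  6 ]
  [ 0  1  0  |  3 ]
  [ 0  0  1  |  1 ]
Reading off the last column: u = 6, v = 3, w = 1.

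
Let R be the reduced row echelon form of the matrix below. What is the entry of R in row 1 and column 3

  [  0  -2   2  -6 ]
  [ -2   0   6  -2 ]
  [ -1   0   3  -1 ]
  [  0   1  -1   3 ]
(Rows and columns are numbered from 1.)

-3

R1 ↔ R2
  [ -2   0   6  -2 ]
  [  0  -2   2  -6 ]
  [ -1   0   3  -1 ]
  [  0   1  -1   3 ]
R1 -> -1/2·R1
  [  1   0  -3   1 ]
  [  0  -2   2  -6 ]
  [ -1   0   3  -1 ]
  [  0   1  -1   3 ]
R3 -> R3 + R1
  [ 1   0  -3   1 ]
  [ 0  -2   2  -6 ]
  [ 0   0   0   0 ]
  [ 0   1  -1   3 ]
R2 -> -1/2·R2
  [ 1  0  -3  1 ]
  [ 0  1  -1  3 ]
  [ 0  0   0  0 ]
  [ 0  1  -1  3 ]
R4 -> R4 − R2
  [ 1  0  -3  1 ]
  [ 0  1  -1  3 ]
  [ 0  0   0  0 ]
  [ 0  0   0  0 ]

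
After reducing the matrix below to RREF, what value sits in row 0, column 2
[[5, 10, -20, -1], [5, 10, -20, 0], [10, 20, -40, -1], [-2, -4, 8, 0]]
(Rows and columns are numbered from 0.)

r1 := 1/5·r1
  [  1   2   -4  -1/5 ]
  [  5  10  -20     0 ]
  [ 10  20  -40    -1 ]
  [ -2  -4    8     0 ]
r2 := r2 − 5·r1
  [  1   2   -4  -1/5 ]
  [  0   0    0     1 ]
  [ 10  20  -40    -1 ]
  [ -2  -4    8     0 ]
r3 := r3 − 10·r1
  [  1   2  -4  -1/5 ]
  [  0   0   0     1 ]
  [  0   0   0     1 ]
  [ -2  -4   8     0 ]
r4 := r4 + 2·r1
  [ 1  2  -4  -1/5 ]
  [ 0  0   0     1 ]
  [ 0  0   0     1 ]
  [ 0  0   0  -2/5 ]
r3 := r3 − r2
  [ 1  2  -4  -1/5 ]
  [ 0  0   0     1 ]
  [ 0  0   0     0 ]
  [ 0  0   0  -2/5 ]
r4 := r4 + 2/5·r2
  [ 1  2  -4  -1/5 ]
  [ 0  0   0     1 ]
  [ 0  0   0     0 ]
  [ 0  0   0     0 ]
r1 := r1 + 1/5·r2
  [ 1  2  -4  0 ]
  [ 0  0   0  1 ]
  [ 0  0   0  0 ]
  [ 0  0   0  0 ]

-4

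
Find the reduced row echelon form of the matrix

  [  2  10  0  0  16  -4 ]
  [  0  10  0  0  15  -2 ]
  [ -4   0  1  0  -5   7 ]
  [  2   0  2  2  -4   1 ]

R1 := 1/2·R1
  [  1   5  0  0   8  -2 ]
  [  0  10  0  0  15  -2 ]
  [ -4   0  1  0  -5   7 ]
  [  2   0  2  2  -4   1 ]
R3 := R3 + 4·R1
  [ 1   5  0  0   8  -2 ]
  [ 0  10  0  0  15  -2 ]
  [ 0  20  1  0  27  -1 ]
  [ 2   0  2  2  -4   1 ]
R4 := R4 − 2·R1
  [ 1    5  0  0    8  -2 ]
  [ 0   10  0  0   15  -2 ]
  [ 0   20  1  0   27  -1 ]
  [ 0  -10  2  2  -20   5 ]
R2 := 1/10·R2
  [ 1    5  0  0    8    -2 ]
  [ 0    1  0  0  3/2  -1/5 ]
  [ 0   20  1  0   27    -1 ]
  [ 0  -10  2  2  -20     5 ]
R3 := R3 − 20·R2
  [ 1    5  0  0    8    -2 ]
  [ 0    1  0  0  3/2  -1/5 ]
  [ 0    0  1  0   -3     3 ]
  [ 0  -10  2  2  -20     5 ]
R4 := R4 + 10·R2
  [ 1  5  0  0    8    -2 ]
  [ 0  1  0  0  3/2  -1/5 ]
  [ 0  0  1  0   -3     3 ]
  [ 0  0  2  2   -5     3 ]
R4 := R4 − 2·R3
  [ 1  5  0  0    8    -2 ]
  [ 0  1  0  0  3/2  -1/5 ]
  [ 0  0  1  0   -3     3 ]
  [ 0  0  0  2    1    -3 ]
R4 := 1/2·R4
  [ 1  5  0  0    8    -2 ]
  [ 0  1  0  0  3/2  -1/5 ]
  [ 0  0  1  0   -3     3 ]
  [ 0  0  0  1  1/2  -3/2 ]
R1 := R1 − 5·R2
  [ 1  0  0  0  1/2    -1 ]
  [ 0  1  0  0  3/2  -1/5 ]
  [ 0  0  1  0   -3     3 ]
  [ 0  0  0  1  1/2  -3/2 ]

[[1, 0, 0, 0, 1/2, -1], [0, 1, 0, 0, 3/2, -1/5], [0, 0, 1, 0, -3, 3], [0, 0, 0, 1, 1/2, -3/2]]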